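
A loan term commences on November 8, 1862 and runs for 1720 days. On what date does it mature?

July 25, 1867

Counting forward 1720 days from November 8, 1862.
November has 30 days, so 30 − 8 = 22 days remain after November 8, 1862; 1720 − 22 = 1698 left.
December 1862 has 31 days: 1698 − 31 = 1667 left.
January 1863 has 31 days: 1667 − 31 = 1636 left.
February 1863 has 28 days (1863 is not a leap year): 1636 − 28 = 1608 left.
March 1863 has 31 days: 1608 − 31 = 1577 left.
April 1863 has 30 days: 1577 − 30 = 1547 left.
May 1863 has 31 days: 1547 − 31 = 1516 left.
June 1863 has 30 days: 1516 − 30 = 1486 left.
July 1863 has 31 days: 1486 − 31 = 1455 left.
August 1863 has 31 days: 1455 − 31 = 1424 left.
September 1863 has 30 days: 1424 − 30 = 1394 left.
October 1863 has 31 days: 1394 − 31 = 1363 left.
November 1863 has 30 days: 1363 − 30 = 1333 left.
December 1863 has 31 days: 1333 − 31 = 1302 left.
January 1864 has 31 days: 1302 − 31 = 1271 left.
February 1864 has 29 days (1864 is a leap year): 1271 − 29 = 1242 left.
March 1864 has 31 days: 1242 − 31 = 1211 left.
April 1864 has 30 days: 1211 − 30 = 1181 left.
May 1864 has 31 days: 1181 − 31 = 1150 left.
June 1864 has 30 days: 1150 − 30 = 1120 left.
July 1864 has 31 days: 1120 − 31 = 1089 left.
August 1864 has 31 days: 1089 − 31 = 1058 left.
September 1864 has 30 days: 1058 − 30 = 1028 left.
October 1864 has 31 days: 1028 − 31 = 997 left.
November 1864 has 30 days: 997 − 30 = 967 left.
December 1864 has 31 days: 967 − 31 = 936 left.
January 1865 has 31 days: 936 − 31 = 905 left.
February 1865 has 28 days (1865 is not a leap year): 905 − 28 = 877 left.
March 1865 has 31 days: 877 − 31 = 846 left.
April 1865 has 30 days: 846 − 30 = 816 left.
May 1865 has 31 days: 816 − 31 = 785 left.
June 1865 has 30 days: 785 − 30 = 755 left.
July 1865 has 31 days: 755 − 31 = 724 left.
August 1865 has 31 days: 724 − 31 = 693 left.
September 1865 has 30 days: 693 − 30 = 663 left.
October 1865 has 31 days: 663 − 31 = 632 left.
November 1865 has 30 days: 632 − 30 = 602 left.
December 1865 has 31 days: 602 − 31 = 571 left.
January 1866 has 31 days: 571 − 31 = 540 left.
February 1866 has 28 days (1866 is not a leap year): 540 − 28 = 512 left.
March 1866 has 31 days: 512 − 31 = 481 left.
April 1866 has 30 days: 481 − 30 = 451 left.
May 1866 has 31 days: 451 − 31 = 420 left.
June 1866 has 30 days: 420 − 30 = 390 left.
July 1866 has 31 days: 390 − 31 = 359 left.
August 1866 has 31 days: 359 − 31 = 328 left.
September 1866 has 30 days: 328 − 30 = 298 left.
October 1866 has 31 days: 298 − 31 = 267 left.
November 1866 has 30 days: 267 − 30 = 237 left.
December 1866 has 31 days: 237 − 31 = 206 left.
January 1867 has 31 days: 206 − 31 = 175 left.
February 1867 has 28 days (1867 is not a leap year): 175 − 28 = 147 left.
March 1867 has 31 days: 147 − 31 = 116 left.
April 1867 has 30 days: 116 − 30 = 86 left.
May 1867 has 31 days: 86 − 31 = 55 left.
June 1867 has 30 days: 55 − 30 = 25 left.
25 days into July 1867 → July 25, 1867.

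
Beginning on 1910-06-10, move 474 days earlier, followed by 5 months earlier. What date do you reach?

September 21, 1908

Counting back 474 days from June 10, 1910:
Going back 10 days from June 10, 1910 reaches the end of the previous month; 474 − 10 = 464 left.
May 1910 has 31 days: 464 − 31 = 433 left.
April 1910 has 30 days: 433 − 30 = 403 left.
March 1910 has 31 days: 403 − 31 = 372 left.
February 1910 has 28 days (1910 is not a leap year): 372 − 28 = 344 left.
January 1910 has 31 days: 344 − 31 = 313 left.
December 1909 has 31 days: 313 − 31 = 282 left.
November 1909 has 30 days: 282 − 30 = 252 left.
October 1909 has 31 days: 252 − 31 = 221 left.
September 1909 has 30 days: 221 − 30 = 191 left.
August 1909 has 31 days: 191 − 31 = 160 left.
July 1909 has 31 days: 160 − 31 = 129 left.
June 1909 has 30 days: 129 − 30 = 99 left.
May 1909 has 31 days: 99 − 31 = 68 left.
April 1909 has 30 days: 68 − 30 = 38 left.
March 1909 has 31 days: 38 − 31 = 7 left.
February 1909 has 28 days; 28 − 7 = 21 → February 21, 1909.
Subtracting 5 months from February 21, 1909:
month 2 − 5 = -3, which is month 9 of year 1908 → September 1908.
Day 21 is valid in September, giving September 21, 1908.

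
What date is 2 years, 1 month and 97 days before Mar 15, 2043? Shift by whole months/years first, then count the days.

November 10, 2040

Counting back 2 years, 1 month and 97 days from March 15, 2043: first the month/year part, then the days.
-2 years → 2041; month 3 − 1 = 2 → February 2041.
Day 15 is valid in February, giving February 15, 2041.
Now subtract 97 days from February 15, 2041.
Going back 15 days from February 15, 2041 reaches the end of the previous month; 97 − 15 = 82 left.
January 2041 has 31 days: 82 − 31 = 51 left.
December 2040 has 31 days: 51 − 31 = 20 left.
November 2040 has 30 days; 30 − 20 = 10 → November 10, 2040.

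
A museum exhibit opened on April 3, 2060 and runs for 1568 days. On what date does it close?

July 19, 2064

Advancing 1568 days from April 3, 2060.
April has 30 days, so 30 − 3 = 27 days remain after April 3, 2060; 1568 − 27 = 1541 left.
May 2060 has 31 days: 1541 − 31 = 1510 left.
June 2060 has 30 days: 1510 − 30 = 1480 left.
July 2060 has 31 days: 1480 − 31 = 1449 left.
August 2060 has 31 days: 1449 − 31 = 1418 left.
September 2060 has 30 days: 1418 − 30 = 1388 left.
October 2060 has 31 days: 1388 − 31 = 1357 left.
November 2060 has 30 days: 1357 − 30 = 1327 left.
December 2060 has 31 days: 1327 − 31 = 1296 left.
January 2061 has 31 days: 1296 − 31 = 1265 left.
February 2061 has 28 days (2061 is not a leap year): 1265 − 28 = 1237 left.
March 2061 has 31 days: 1237 − 31 = 1206 left.
April 2061 has 30 days: 1206 − 30 = 1176 left.
May 2061 has 31 days: 1176 − 31 = 1145 left.
June 2061 has 30 days: 1145 − 30 = 1115 left.
July 2061 has 31 days: 1115 − 31 = 1084 left.
August 2061 has 31 days: 1084 − 31 = 1053 left.
September 2061 has 30 days: 1053 − 30 = 1023 left.
October 2061 has 31 days: 1023 − 31 = 992 left.
November 2061 has 30 days: 992 − 30 = 962 left.
December 2061 has 31 days: 962 − 31 = 931 left.
January 2062 has 31 days: 931 − 31 = 900 left.
February 2062 has 28 days (2062 is not a leap year): 900 − 28 = 872 left.
March 2062 has 31 days: 872 − 31 = 841 left.
April 2062 has 30 days: 841 − 30 = 811 left.
May 2062 has 31 days: 811 − 31 = 780 left.
June 2062 has 30 days: 780 − 30 = 750 left.
July 2062 has 31 days: 750 − 31 = 719 left.
August 2062 has 31 days: 719 − 31 = 688 left.
September 2062 has 30 days: 688 − 30 = 658 left.
October 2062 has 31 days: 658 − 31 = 627 left.
November 2062 has 30 days: 627 − 30 = 597 left.
December 2062 has 31 days: 597 − 31 = 566 left.
January 2063 has 31 days: 566 − 31 = 535 left.
February 2063 has 28 days (2063 is not a leap year): 535 − 28 = 507 left.
March 2063 has 31 days: 507 − 31 = 476 left.
April 2063 has 30 days: 476 − 30 = 446 left.
May 2063 has 31 days: 446 − 31 = 415 left.
June 2063 has 30 days: 415 − 30 = 385 left.
July 2063 has 31 days: 385 − 31 = 354 left.
August 2063 has 31 days: 354 − 31 = 323 left.
September 2063 has 30 days: 323 − 30 = 293 left.
October 2063 has 31 days: 293 − 31 = 262 left.
November 2063 has 30 days: 262 − 30 = 232 left.
December 2063 has 31 days: 232 − 31 = 201 left.
January 2064 has 31 days: 201 − 31 = 170 left.
February 2064 has 29 days (2064 is a leap year): 170 − 29 = 141 left.
March 2064 has 31 days: 141 − 31 = 110 left.
April 2064 has 30 days: 110 − 30 = 80 left.
May 2064 has 31 days: 80 − 31 = 49 left.
June 2064 has 30 days: 49 − 30 = 19 left.
19 days into July 2064 → July 19, 2064.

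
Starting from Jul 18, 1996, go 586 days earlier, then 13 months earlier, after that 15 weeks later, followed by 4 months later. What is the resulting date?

Subtracting 586 days from July 18, 1996:
Going back 18 days from July 18, 1996 reaches the end of the previous month; 586 − 18 = 568 left.
June 1996 has 30 days: 568 − 30 = 538 left.
May 1996 has 31 days: 538 − 31 = 507 left.
April 1996 has 30 days: 507 − 30 = 477 left.
March 1996 has 31 days: 477 − 31 = 446 left.
February 1996 has 29 days (1996 is a leap year): 446 − 29 = 417 left.
January 1996 has 31 days: 417 − 31 = 386 left.
December 1995 has 31 days: 386 − 31 = 355 left.
November 1995 has 30 days: 355 − 30 = 325 left.
October 1995 has 31 days: 325 − 31 = 294 left.
September 1995 has 30 days: 294 − 30 = 264 left.
August 1995 has 31 days: 264 − 31 = 233 left.
July 1995 has 31 days: 233 − 31 = 202 left.
June 1995 has 30 days: 202 − 30 = 172 left.
May 1995 has 31 days: 172 − 31 = 141 left.
April 1995 has 30 days: 141 − 30 = 111 left.
March 1995 has 31 days: 111 − 31 = 80 left.
February 1995 has 28 days (1995 is not a leap year): 80 − 28 = 52 left.
January 1995 has 31 days: 52 − 31 = 21 left.
December 1994 has 31 days; 31 − 21 = 10 → December 10, 1994.
Going back 13 months from December 10, 1994:
month 12 − 13 = -1, which is month 11 of year 1993 → November 1993.
Day 10 is valid in November, giving November 10, 1993.
Advancing 15 weeks (= 105 days) from November 10, 1993:
November has 30 days, so 30 − 10 = 20 days remain after November 10, 1993; 105 − 20 = 85 left.
December 1993 has 31 days: 85 − 31 = 54 left.
January 1994 has 31 days: 54 − 31 = 23 left.
23 days into February 1994 → February 23, 1994.
Counting forward 4 months from February 23, 1994:
month 2 + 4 = 6 → June 1994.
Day 23 is valid in June, giving June 23, 1994.

June 23, 1994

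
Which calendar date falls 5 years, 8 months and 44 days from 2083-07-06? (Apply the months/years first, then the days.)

Counting forward 5 years, 8 months and 44 days from July 6, 2083: first the month/year part, then the days.
+5 years → 2088; month 7 + 8 = 15, which is month 3 of year 2089 → March 2089.
Day 6 is valid in March, giving March 6, 2089.
Now add 44 days from March 6, 2089.
March has 31 days, so 31 − 6 = 25 days remain after March 6, 2089; 44 − 25 = 19 left.
19 days into April 2089 → April 19, 2089.

April 19, 2089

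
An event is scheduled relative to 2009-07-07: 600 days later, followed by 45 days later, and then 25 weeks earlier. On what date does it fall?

October 20, 2010

Advancing 600 days from July 7, 2009:
July has 31 days, so 31 − 7 = 24 days remain after July 7, 2009; 600 − 24 = 576 left.
August 2009 has 31 days: 576 − 31 = 545 left.
September 2009 has 30 days: 545 − 30 = 515 left.
October 2009 has 31 days: 515 − 31 = 484 left.
November 2009 has 30 days: 484 − 30 = 454 left.
December 2009 has 31 days: 454 − 31 = 423 left.
January 2010 has 31 days: 423 − 31 = 392 left.
February 2010 has 28 days (2010 is not a leap year): 392 − 28 = 364 left.
March 2010 has 31 days: 364 − 31 = 333 left.
April 2010 has 30 days: 333 − 30 = 303 left.
May 2010 has 31 days: 303 − 31 = 272 left.
June 2010 has 30 days: 272 − 30 = 242 left.
July 2010 has 31 days: 242 − 31 = 211 left.
August 2010 has 31 days: 211 − 31 = 180 left.
September 2010 has 30 days: 180 − 30 = 150 left.
October 2010 has 31 days: 150 − 31 = 119 left.
November 2010 has 30 days: 119 − 30 = 89 left.
December 2010 has 31 days: 89 − 31 = 58 left.
January 2011 has 31 days: 58 − 31 = 27 left.
27 days into February 2011 → February 27, 2011.
Counting forward 45 days from February 27, 2011:
February has 28 days, so 28 − 27 = 1 day remains after February 27, 2011; 45 − 1 = 44 left.
March 2011 has 31 days: 44 − 31 = 13 left.
13 days into April 2011 → April 13, 2011.
Going back 25 weeks (= 175 days) from April 13, 2011:
Going back 13 days from April 13, 2011 reaches the end of the previous month; 175 − 13 = 162 left.
March 2011 has 31 days: 162 − 31 = 131 left.
February 2011 has 28 days (2011 is not a leap year): 131 − 28 = 103 left.
January 2011 has 31 days: 103 − 31 = 72 left.
December 2010 has 31 days: 72 − 31 = 41 left.
November 2010 has 30 days: 41 − 30 = 11 left.
October 2010 has 31 days; 31 − 11 = 20 → October 20, 2010.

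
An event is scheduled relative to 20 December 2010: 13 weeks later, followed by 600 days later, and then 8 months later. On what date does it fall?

Adding 13 weeks (= 91 days) from December 20, 2010:
December has 31 days, so 31 − 20 = 11 days remain after December 20, 2010; 91 − 11 = 80 left.
January 2011 has 31 days: 80 − 31 = 49 left.
February 2011 has 28 days (2011 is not a leap year): 49 − 28 = 21 left.
21 days into March 2011 → March 21, 2011.
Advancing 600 days from March 21, 2011:
March has 31 days, so 31 − 21 = 10 days remain after March 21, 2011; 600 − 10 = 590 left.
April 2011 has 30 days: 590 − 30 = 560 left.
May 2011 has 31 days: 560 − 31 = 529 left.
June 2011 has 30 days: 529 − 30 = 499 left.
July 2011 has 31 days: 499 − 31 = 468 left.
August 2011 has 31 days: 468 − 31 = 437 left.
September 2011 has 30 days: 437 − 30 = 407 left.
October 2011 has 31 days: 407 − 31 = 376 left.
November 2011 has 30 days: 376 − 30 = 346 left.
December 2011 has 31 days: 346 − 31 = 315 left.
January 2012 has 31 days: 315 − 31 = 284 left.
February 2012 has 29 days (2012 is a leap year): 284 − 29 = 255 left.
March 2012 has 31 days: 255 − 31 = 224 left.
April 2012 has 30 days: 224 − 30 = 194 left.
May 2012 has 31 days: 194 − 31 = 163 left.
June 2012 has 30 days: 163 − 30 = 133 left.
July 2012 has 31 days: 133 − 31 = 102 left.
August 2012 has 31 days: 102 − 31 = 71 left.
September 2012 has 30 days: 71 − 30 = 41 left.
October 2012 has 31 days: 41 − 31 = 10 left.
10 days into November 2012 → November 10, 2012.
Counting forward 8 months from November 10, 2012:
month 11 + 8 = 19, which is month 7 of year 2013 → July 2013.
Day 10 is valid in July, giving July 10, 2013.

July 10, 2013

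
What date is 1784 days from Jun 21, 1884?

May 10, 1889

Counting forward 1784 days from June 21, 1884.
June has 30 days, so 30 − 21 = 9 days remain after June 21, 1884; 1784 − 9 = 1775 left.
July 1884 has 31 days: 1775 − 31 = 1744 left.
August 1884 has 31 days: 1744 − 31 = 1713 left.
September 1884 has 30 days: 1713 − 30 = 1683 left.
October 1884 has 31 days: 1683 − 31 = 1652 left.
November 1884 has 30 days: 1652 − 30 = 1622 left.
December 1884 has 31 days: 1622 − 31 = 1591 left.
January 1885 has 31 days: 1591 − 31 = 1560 left.
February 1885 has 28 days (1885 is not a leap year): 1560 − 28 = 1532 left.
March 1885 has 31 days: 1532 − 31 = 1501 left.
April 1885 has 30 days: 1501 − 30 = 1471 left.
May 1885 has 31 days: 1471 − 31 = 1440 left.
June 1885 has 30 days: 1440 − 30 = 1410 left.
July 1885 has 31 days: 1410 − 31 = 1379 left.
August 1885 has 31 days: 1379 − 31 = 1348 left.
September 1885 has 30 days: 1348 − 30 = 1318 left.
October 1885 has 31 days: 1318 − 31 = 1287 left.
November 1885 has 30 days: 1287 − 30 = 1257 left.
December 1885 has 31 days: 1257 − 31 = 1226 left.
January 1886 has 31 days: 1226 − 31 = 1195 left.
February 1886 has 28 days (1886 is not a leap year): 1195 − 28 = 1167 left.
March 1886 has 31 days: 1167 − 31 = 1136 left.
April 1886 has 30 days: 1136 − 30 = 1106 left.
May 1886 has 31 days: 1106 − 31 = 1075 left.
June 1886 has 30 days: 1075 − 30 = 1045 left.
July 1886 has 31 days: 1045 − 31 = 1014 left.
August 1886 has 31 days: 1014 − 31 = 983 left.
September 1886 has 30 days: 983 − 30 = 953 left.
October 1886 has 31 days: 953 − 31 = 922 left.
November 1886 has 30 days: 922 − 30 = 892 left.
December 1886 has 31 days: 892 − 31 = 861 left.
January 1887 has 31 days: 861 − 31 = 830 left.
February 1887 has 28 days (1887 is not a leap year): 830 − 28 = 802 left.
March 1887 has 31 days: 802 − 31 = 771 left.
April 1887 has 30 days: 771 − 30 = 741 left.
May 1887 has 31 days: 741 − 31 = 710 left.
June 1887 has 30 days: 710 − 30 = 680 left.
July 1887 has 31 days: 680 − 31 = 649 left.
August 1887 has 31 days: 649 − 31 = 618 left.
September 1887 has 30 days: 618 − 30 = 588 left.
October 1887 has 31 days: 588 − 31 = 557 left.
November 1887 has 30 days: 557 − 30 = 527 left.
December 1887 has 31 days: 527 − 31 = 496 left.
January 1888 has 31 days: 496 − 31 = 465 left.
February 1888 has 29 days (1888 is a leap year): 465 − 29 = 436 left.
March 1888 has 31 days: 436 − 31 = 405 left.
April 1888 has 30 days: 405 − 30 = 375 left.
May 1888 has 31 days: 375 − 31 = 344 left.
June 1888 has 30 days: 344 − 30 = 314 left.
July 1888 has 31 days: 314 − 31 = 283 left.
August 1888 has 31 days: 283 − 31 = 252 left.
September 1888 has 30 days: 252 − 30 = 222 left.
October 1888 has 31 days: 222 − 31 = 191 left.
November 1888 has 30 days: 191 − 30 = 161 left.
December 1888 has 31 days: 161 − 31 = 130 left.
January 1889 has 31 days: 130 − 31 = 99 left.
February 1889 has 28 days (1889 is not a leap year): 99 − 28 = 71 left.
March 1889 has 31 days: 71 − 31 = 40 left.
April 1889 has 30 days: 40 − 30 = 10 left.
10 days into May 1889 → May 10, 1889.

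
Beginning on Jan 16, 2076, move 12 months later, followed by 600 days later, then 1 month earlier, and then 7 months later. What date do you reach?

Counting forward 12 months from January 16, 2076:
month 1 + 12 = 13, which is month 1 of year 2077 → January 2077.
Day 16 is valid in January, giving January 16, 2077.
Advancing 600 days from January 16, 2077:
January has 31 days, so 31 − 16 = 15 days remain after January 16, 2077; 600 − 15 = 585 left.
February 2077 has 28 days (2077 is not a leap year): 585 − 28 = 557 left.
March 2077 has 31 days: 557 − 31 = 526 left.
April 2077 has 30 days: 526 − 30 = 496 left.
May 2077 has 31 days: 496 − 31 = 465 left.
June 2077 has 30 days: 465 − 30 = 435 left.
July 2077 has 31 days: 435 − 31 = 404 left.
August 2077 has 31 days: 404 − 31 = 373 left.
September 2077 has 30 days: 373 − 30 = 343 left.
October 2077 has 31 days: 343 − 31 = 312 left.
November 2077 has 30 days: 312 − 30 = 282 left.
December 2077 has 31 days: 282 − 31 = 251 left.
January 2078 has 31 days: 251 − 31 = 220 left.
February 2078 has 28 days (2078 is not a leap year): 220 − 28 = 192 left.
March 2078 has 31 days: 192 − 31 = 161 left.
April 2078 has 30 days: 161 − 30 = 131 left.
May 2078 has 31 days: 131 − 31 = 100 left.
June 2078 has 30 days: 100 − 30 = 70 left.
July 2078 has 31 days: 70 − 31 = 39 left.
August 2078 has 31 days: 39 − 31 = 8 left.
8 days into September 2078 → September 8, 2078.
Subtracting 1 month from September 8, 2078:
month 9 − 1 = 8 → August 2078.
Day 8 is valid in August, giving August 8, 2078.
Advancing 7 months from August 8, 2078:
month 8 + 7 = 15, which is month 3 of year 2079 → March 2079.
Day 8 is valid in March, giving March 8, 2079.

March 8, 2079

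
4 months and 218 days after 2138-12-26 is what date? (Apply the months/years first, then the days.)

Advancing 4 months and 218 days from December 26, 2138: first the month/year part, then the days.
month 12 + 4 = 16, which is month 4 of year 2139 → April 2139.
Day 26 is valid in April, giving April 26, 2139.
Now add 218 days from April 26, 2139.
April has 30 days, so 30 − 26 = 4 days remain after April 26, 2139; 218 − 4 = 214 left.
May 2139 has 31 days: 214 − 31 = 183 left.
June 2139 has 30 days: 183 − 30 = 153 left.
July 2139 has 31 days: 153 − 31 = 122 left.
August 2139 has 31 days: 122 − 31 = 91 left.
September 2139 has 30 days: 91 − 30 = 61 left.
October 2139 has 31 days: 61 − 31 = 30 left.
30 days into November 2139 → November 30, 2139.

November 30, 2139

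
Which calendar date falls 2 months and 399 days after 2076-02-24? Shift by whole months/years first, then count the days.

May 28, 2077

Advancing 2 months and 399 days from February 24, 2076: first the month/year part, then the days.
month 2 + 2 = 4 → April 2076.
Day 24 is valid in April, giving April 24, 2076.
Now add 399 days from April 24, 2076.
April has 30 days, so 30 − 24 = 6 days remain after April 24, 2076; 399 − 6 = 393 left.
May 2076 has 31 days: 393 − 31 = 362 left.
June 2076 has 30 days: 362 − 30 = 332 left.
July 2076 has 31 days: 332 − 31 = 301 left.
August 2076 has 31 days: 301 − 31 = 270 left.
September 2076 has 30 days: 270 − 30 = 240 left.
October 2076 has 31 days: 240 − 31 = 209 left.
November 2076 has 30 days: 209 − 30 = 179 left.
December 2076 has 31 days: 179 − 31 = 148 left.
January 2077 has 31 days: 148 − 31 = 117 left.
February 2077 has 28 days (2077 is not a leap year): 117 − 28 = 89 left.
March 2077 has 31 days: 89 − 31 = 58 left.
April 2077 has 30 days: 58 − 30 = 28 left.
28 days into May 2077 → May 28, 2077.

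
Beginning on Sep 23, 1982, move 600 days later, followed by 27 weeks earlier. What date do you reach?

November 8, 1983

Counting forward 600 days from September 23, 1982:
September has 30 days, so 30 − 23 = 7 days remain after September 23, 1982; 600 − 7 = 593 left.
October 1982 has 31 days: 593 − 31 = 562 left.
November 1982 has 30 days: 562 − 30 = 532 left.
December 1982 has 31 days: 532 − 31 = 501 left.
January 1983 has 31 days: 501 − 31 = 470 left.
February 1983 has 28 days (1983 is not a leap year): 470 − 28 = 442 left.
March 1983 has 31 days: 442 − 31 = 411 left.
April 1983 has 30 days: 411 − 30 = 381 left.
May 1983 has 31 days: 381 − 31 = 350 left.
June 1983 has 30 days: 350 − 30 = 320 left.
July 1983 has 31 days: 320 − 31 = 289 left.
August 1983 has 31 days: 289 − 31 = 258 left.
September 1983 has 30 days: 258 − 30 = 228 left.
October 1983 has 31 days: 228 − 31 = 197 left.
November 1983 has 30 days: 197 − 30 = 167 left.
December 1983 has 31 days: 167 − 31 = 136 left.
January 1984 has 31 days: 136 − 31 = 105 left.
February 1984 has 29 days (1984 is a leap year): 105 − 29 = 76 left.
March 1984 has 31 days: 76 − 31 = 45 left.
April 1984 has 30 days: 45 − 30 = 15 left.
15 days into May 1984 → May 15, 1984.
Subtracting 27 weeks (= 189 days) from May 15, 1984:
Going back 15 days from May 15, 1984 reaches the end of the previous month; 189 − 15 = 174 left.
April 1984 has 30 days: 174 − 30 = 144 left.
March 1984 has 31 days: 144 − 31 = 113 left.
February 1984 has 29 days (1984 is a leap year): 113 − 29 = 84 left.
January 1984 has 31 days: 84 − 31 = 53 left.
December 1983 has 31 days: 53 − 31 = 22 left.
November 1983 has 30 days; 30 − 22 = 8 → November 8, 1983.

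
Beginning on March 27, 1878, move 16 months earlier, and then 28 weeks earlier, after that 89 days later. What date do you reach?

August 12, 1876

Subtracting 16 months from March 27, 1878:
month 3 − 16 = -13, which is month 11 of year 1876 → November 1876.
Day 27 is valid in November, giving November 27, 1876.
Counting back 28 weeks (= 196 days) from November 27, 1876:
Going back 27 days from November 27, 1876 reaches the end of the previous month; 196 − 27 = 169 left.
October 1876 has 31 days: 169 − 31 = 138 left.
September 1876 has 30 days: 138 − 30 = 108 left.
August 1876 has 31 days: 108 − 31 = 77 left.
July 1876 has 31 days: 77 − 31 = 46 left.
June 1876 has 30 days: 46 − 30 = 16 left.
May 1876 has 31 days; 31 − 16 = 15 → May 15, 1876.
Counting forward 89 days from May 15, 1876:
May has 31 days, so 31 − 15 = 16 days remain after May 15, 1876; 89 − 16 = 73 left.
June 1876 has 30 days: 73 − 30 = 43 left.
July 1876 has 31 days: 43 − 31 = 12 left.
12 days into August 1876 → August 12, 1876.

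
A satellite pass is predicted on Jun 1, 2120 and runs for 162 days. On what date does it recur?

November 10, 2120

Adding 162 days from June 1, 2120.
June has 30 days, so 30 − 1 = 29 days remain after June 1, 2120; 162 − 29 = 133 left.
July 2120 has 31 days: 133 − 31 = 102 left.
August 2120 has 31 days: 102 − 31 = 71 left.
September 2120 has 30 days: 71 − 30 = 41 left.
October 2120 has 31 days: 41 − 31 = 10 left.
10 days into November 2120 → November 10, 2120.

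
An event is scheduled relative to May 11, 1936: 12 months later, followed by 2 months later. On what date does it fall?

Advancing 12 months from May 11, 1936:
month 5 + 12 = 17, which is month 5 of year 1937 → May 1937.
Day 11 is valid in May, giving May 11, 1937.
Advancing 2 months from May 11, 1937:
month 5 + 2 = 7 → July 1937.
Day 11 is valid in July, giving July 11, 1937.

July 11, 1937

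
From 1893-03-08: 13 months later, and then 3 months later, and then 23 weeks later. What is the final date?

December 16, 1894

Adding 13 months from March 8, 1893:
month 3 + 13 = 16, which is month 4 of year 1894 → April 1894.
Day 8 is valid in April, giving April 8, 1894.
Counting forward 3 months from April 8, 1894:
month 4 + 3 = 7 → July 1894.
Day 8 is valid in July, giving July 8, 1894.
Adding 23 weeks (= 161 days) from July 8, 1894:
July has 31 days, so 31 − 8 = 23 days remain after July 8, 1894; 161 − 23 = 138 left.
August 1894 has 31 days: 138 − 31 = 107 left.
September 1894 has 30 days: 107 − 30 = 77 left.
October 1894 has 31 days: 77 − 31 = 46 left.
November 1894 has 30 days: 46 − 30 = 16 left.
16 days into December 1894 → December 16, 1894.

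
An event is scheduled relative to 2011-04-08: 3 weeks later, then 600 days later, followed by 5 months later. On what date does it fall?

Advancing 3 weeks (= 21 days) from April 8, 2011:
April has 30 days; 8 + 21 = 29, still in April.
Counting forward 600 days from April 29, 2011:
April has 30 days, so 30 − 29 = 1 day remains after April 29, 2011; 600 − 1 = 599 left.
May 2011 has 31 days: 599 − 31 = 568 left.
June 2011 has 30 days: 568 − 30 = 538 left.
July 2011 has 31 days: 538 − 31 = 507 left.
August 2011 has 31 days: 507 − 31 = 476 left.
September 2011 has 30 days: 476 − 30 = 446 left.
October 2011 has 31 days: 446 − 31 = 415 left.
November 2011 has 30 days: 415 − 30 = 385 left.
December 2011 has 31 days: 385 − 31 = 354 left.
January 2012 has 31 days: 354 − 31 = 323 left.
February 2012 has 29 days (2012 is a leap year): 323 − 29 = 294 left.
March 2012 has 31 days: 294 − 31 = 263 left.
April 2012 has 30 days: 263 − 30 = 233 left.
May 2012 has 31 days: 233 − 31 = 202 left.
June 2012 has 30 days: 202 − 30 = 172 left.
July 2012 has 31 days: 172 − 31 = 141 left.
August 2012 has 31 days: 141 − 31 = 110 left.
September 2012 has 30 days: 110 − 30 = 80 left.
October 2012 has 31 days: 80 − 31 = 49 left.
November 2012 has 30 days: 49 − 30 = 19 left.
19 days into December 2012 → December 19, 2012.
Counting forward 5 months from December 19, 2012:
month 12 + 5 = 17, which is month 5 of year 2013 → May 2013.
Day 19 is valid in May, giving May 19, 2013.

May 19, 2013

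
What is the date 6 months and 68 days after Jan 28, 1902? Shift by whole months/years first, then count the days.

October 4, 1902

Advancing 6 months and 68 days from January 28, 1902: first the month/year part, then the days.
month 1 + 6 = 7 → July 1902.
Day 28 is valid in July, giving July 28, 1902.
Now add 68 days from July 28, 1902.
July has 31 days, so 31 − 28 = 3 days remain after July 28, 1902; 68 − 3 = 65 left.
August 1902 has 31 days: 65 − 31 = 34 left.
September 1902 has 30 days: 34 − 30 = 4 left.
4 days into October 1902 → October 4, 1902.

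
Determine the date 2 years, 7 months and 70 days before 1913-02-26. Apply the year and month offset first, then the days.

May 17, 1910

Counting back 2 years, 7 months and 70 days from February 26, 1913: first the month/year part, then the days.
-2 years → 1911; month 2 − 7 = -5, which is month 7 of year 1910 → July 1910.
Day 26 is valid in July, giving July 26, 1910.
Now subtract 70 days from July 26, 1910.
Going back 26 days from July 26, 1910 reaches the end of the previous month; 70 − 26 = 44 left.
June 1910 has 30 days: 44 − 30 = 14 left.
May 1910 has 31 days; 31 − 14 = 17 → May 17, 1910.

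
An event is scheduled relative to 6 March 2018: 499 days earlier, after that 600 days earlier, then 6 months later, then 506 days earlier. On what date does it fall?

Subtracting 499 days from March 6, 2018:
Going back 6 days from March 6, 2018 reaches the end of the previous month; 499 − 6 = 493 left.
February 2018 has 28 days (2018 is not a leap year): 493 − 28 = 465 left.
January 2018 has 31 days: 465 − 31 = 434 left.
December 2017 has 31 days: 434 − 31 = 403 left.
November 2017 has 30 days: 403 − 30 = 373 left.
October 2017 has 31 days: 373 − 31 = 342 left.
September 2017 has 30 days: 342 − 30 = 312 left.
August 2017 has 31 days: 312 − 31 = 281 left.
July 2017 has 31 days: 281 − 31 = 250 left.
June 2017 has 30 days: 250 − 30 = 220 left.
May 2017 has 31 days: 220 − 31 = 189 left.
April 2017 has 30 days: 189 − 30 = 159 left.
March 2017 has 31 days: 159 − 31 = 128 left.
February 2017 has 28 days (2017 is not a leap year): 128 − 28 = 100 left.
January 2017 has 31 days: 100 − 31 = 69 left.
December 2016 has 31 days: 69 − 31 = 38 left.
November 2016 has 30 days: 38 − 30 = 8 left.
October 2016 has 31 days; 31 − 8 = 23 → October 23, 2016.
Going back 600 days from October 23, 2016:
Going back 23 days from October 23, 2016 reaches the end of the previous month; 600 − 23 = 577 left.
September 2016 has 30 days: 577 − 30 = 547 left.
August 2016 has 31 days: 547 − 31 = 516 left.
July 2016 has 31 days: 516 − 31 = 485 left.
June 2016 has 30 days: 485 − 30 = 455 left.
May 2016 has 31 days: 455 − 31 = 424 left.
April 2016 has 30 days: 424 − 30 = 394 left.
March 2016 has 31 days: 394 − 31 = 363 left.
February 2016 has 29 days (2016 is a leap year): 363 − 29 = 334 left.
January 2016 has 31 days: 334 − 31 = 303 left.
December 2015 has 31 days: 303 − 31 = 272 left.
November 2015 has 30 days: 272 − 30 = 242 left.
October 2015 has 31 days: 242 − 31 = 211 left.
September 2015 has 30 days: 211 − 30 = 181 left.
August 2015 has 31 days: 181 − 31 = 150 left.
July 2015 has 31 days: 150 − 31 = 119 left.
June 2015 has 30 days: 119 − 30 = 89 left.
May 2015 has 31 days: 89 − 31 = 58 left.
April 2015 has 30 days: 58 − 30 = 28 left.
March 2015 has 31 days; 31 − 28 = 3 → March 3, 2015.
Advancing 6 months from March 3, 2015:
month 3 + 6 = 9 → September 2015.
Day 3 is valid in September, giving September 3, 2015.
Going back 506 days from September 3, 2015:
Going back 3 days from September 3, 2015 reaches the end of the previous month; 506 − 3 = 503 left.
August 2015 has 31 days: 503 − 31 = 472 left.
July 2015 has 31 days: 472 − 31 = 441 left.
June 2015 has 30 days: 441 − 30 = 411 left.
May 2015 has 31 days: 411 − 31 = 380 left.
April 2015 has 30 days: 380 − 30 = 350 left.
March 2015 has 31 days: 350 − 31 = 319 left.
February 2015 has 28 days (2015 is not a leap year): 319 − 28 = 291 left.
January 2015 has 31 days: 291 − 31 = 260 left.
December 2014 has 31 days: 260 − 31 = 229 left.
November 2014 has 30 days: 229 − 30 = 199 left.
October 2014 has 31 days: 199 − 31 = 168 left.
September 2014 has 30 days: 168 − 30 = 138 left.
August 2014 has 31 days: 138 − 31 = 107 left.
July 2014 has 31 days: 107 − 31 = 76 left.
June 2014 has 30 days: 76 − 30 = 46 left.
May 2014 has 31 days: 46 − 31 = 15 left.
April 2014 has 30 days; 30 − 15 = 15 → April 15, 2014.

April 15, 2014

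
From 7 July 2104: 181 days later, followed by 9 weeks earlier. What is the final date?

November 2, 2104

Adding 181 days from July 7, 2104:
July has 31 days, so 31 − 7 = 24 days remain after July 7, 2104; 181 − 24 = 157 left.
August 2104 has 31 days: 157 − 31 = 126 left.
September 2104 has 30 days: 126 − 30 = 96 left.
October 2104 has 31 days: 96 − 31 = 65 left.
November 2104 has 30 days: 65 − 30 = 35 left.
December 2104 has 31 days: 35 − 31 = 4 left.
4 days into January 2105 → January 4, 2105.
Counting back 9 weeks (= 63 days) from January 4, 2105:
Going back 4 days from January 4, 2105 reaches the end of the previous month; 63 − 4 = 59 left.
December 2104 has 31 days: 59 − 31 = 28 left.
November 2104 has 30 days; 30 − 28 = 2 → November 2, 2104.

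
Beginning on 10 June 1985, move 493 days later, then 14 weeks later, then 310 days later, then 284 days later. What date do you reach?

Adding 493 days from June 10, 1985:
June has 30 days, so 30 − 10 = 20 days remain after June 10, 1985; 493 − 20 = 473 left.
July 1985 has 31 days: 473 − 31 = 442 left.
August 1985 has 31 days: 442 − 31 = 411 left.
September 1985 has 30 days: 411 − 30 = 381 left.
October 1985 has 31 days: 381 − 31 = 350 left.
November 1985 has 30 days: 350 − 30 = 320 left.
December 1985 has 31 days: 320 − 31 = 289 left.
January 1986 has 31 days: 289 − 31 = 258 left.
February 1986 has 28 days (1986 is not a leap year): 258 − 28 = 230 left.
March 1986 has 31 days: 230 − 31 = 199 left.
April 1986 has 30 days: 199 − 30 = 169 left.
May 1986 has 31 days: 169 − 31 = 138 left.
June 1986 has 30 days: 138 − 30 = 108 left.
July 1986 has 31 days: 108 − 31 = 77 left.
August 1986 has 31 days: 77 − 31 = 46 left.
September 1986 has 30 days: 46 − 30 = 16 left.
16 days into October 1986 → October 16, 1986.
Adding 14 weeks (= 98 days) from October 16, 1986:
October has 31 days, so 31 − 16 = 15 days remain after October 16, 1986; 98 − 15 = 83 left.
November 1986 has 30 days: 83 − 30 = 53 left.
December 1986 has 31 days: 53 − 31 = 22 left.
22 days into January 1987 → January 22, 1987.
Counting forward 310 days from January 22, 1987:
January has 31 days, so 31 − 22 = 9 days remain after January 22, 1987; 310 − 9 = 301 left.
February 1987 has 28 days (1987 is not a leap year): 301 − 28 = 273 left.
March 1987 has 31 days: 273 − 31 = 242 left.
April 1987 has 30 days: 242 − 30 = 212 left.
May 1987 has 31 days: 212 − 31 = 181 left.
June 1987 has 30 days: 181 − 30 = 151 left.
July 1987 has 31 days: 151 − 31 = 120 left.
August 1987 has 31 days: 120 − 31 = 89 left.
September 1987 has 30 days: 89 − 30 = 59 left.
October 1987 has 31 days: 59 − 31 = 28 left.
28 days into November 1987 → November 28, 1987.
Advancing 284 days from November 28, 1987:
November has 30 days, so 30 − 28 = 2 days remain after November 28, 1987; 284 − 2 = 282 left.
December 1987 has 31 days: 282 − 31 = 251 left.
January 1988 has 31 days: 251 − 31 = 220 left.
February 1988 has 29 days (1988 is a leap year): 220 − 29 = 191 left.
March 1988 has 31 days: 191 − 31 = 160 left.
April 1988 has 30 days: 160 − 30 = 130 left.
May 1988 has 31 days: 130 − 31 = 99 left.
June 1988 has 30 days: 99 − 30 = 69 left.
July 1988 has 31 days: 69 − 31 = 38 left.
August 1988 has 31 days: 38 − 31 = 7 left.
7 days into September 1988 → September 7, 1988.

September 7, 1988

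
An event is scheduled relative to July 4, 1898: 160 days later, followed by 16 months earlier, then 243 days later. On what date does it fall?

April 11, 1898

Adding 160 days from July 4, 1898:
July has 31 days, so 31 − 4 = 27 days remain after July 4, 1898; 160 − 27 = 133 left.
August 1898 has 31 days: 133 − 31 = 102 left.
September 1898 has 30 days: 102 − 30 = 72 left.
October 1898 has 31 days: 72 − 31 = 41 left.
November 1898 has 30 days: 41 − 30 = 11 left.
11 days into December 1898 → December 11, 1898.
Counting back 16 months from December 11, 1898:
month 12 − 16 = -4, which is month 8 of year 1897 → August 1897.
Day 11 is valid in August, giving August 11, 1897.
Adding 243 days from August 11, 1897:
August has 31 days, so 31 − 11 = 20 days remain after August 11, 1897; 243 − 20 = 223 left.
September 1897 has 30 days: 223 − 30 = 193 left.
October 1897 has 31 days: 193 − 31 = 162 left.
November 1897 has 30 days: 162 − 30 = 132 left.
December 1897 has 31 days: 132 − 31 = 101 left.
January 1898 has 31 days: 101 − 31 = 70 left.
February 1898 has 28 days (1898 is not a leap year): 70 − 28 = 42 left.
March 1898 has 31 days: 42 − 31 = 11 left.
11 days into April 1898 → April 11, 1898.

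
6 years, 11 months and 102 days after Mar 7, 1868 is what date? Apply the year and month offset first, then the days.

May 20, 1875

Advancing 6 years, 11 months and 102 days from March 7, 1868: first the month/year part, then the days.
+6 years → 1874; month 3 + 11 = 14, which is month 2 of year 1875 → February 1875.
Day 7 is valid in February, giving February 7, 1875.
Now add 102 days from February 7, 1875.
February has 28 days, so 28 − 7 = 21 days remain after February 7, 1875; 102 − 21 = 81 left.
March 1875 has 31 days: 81 − 31 = 50 left.
April 1875 has 30 days: 50 − 30 = 20 left.
20 days into May 1875 → May 20, 1875.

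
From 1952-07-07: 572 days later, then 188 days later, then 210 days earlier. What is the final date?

January 8, 1954

Adding 572 days from July 7, 1952:
July has 31 days, so 31 − 7 = 24 days remain after July 7, 1952; 572 − 24 = 548 left.
August 1952 has 31 days: 548 − 31 = 517 left.
September 1952 has 30 days: 517 − 30 = 487 left.
October 1952 has 31 days: 487 − 31 = 456 left.
November 1952 has 30 days: 456 − 30 = 426 left.
December 1952 has 31 days: 426 − 31 = 395 left.
January 1953 has 31 days: 395 − 31 = 364 left.
February 1953 has 28 days (1953 is not a leap year): 364 − 28 = 336 left.
March 1953 has 31 days: 336 − 31 = 305 left.
April 1953 has 30 days: 305 − 30 = 275 left.
May 1953 has 31 days: 275 − 31 = 244 left.
June 1953 has 30 days: 244 − 30 = 214 left.
July 1953 has 31 days: 214 − 31 = 183 left.
August 1953 has 31 days: 183 − 31 = 152 left.
September 1953 has 30 days: 152 − 30 = 122 left.
October 1953 has 31 days: 122 − 31 = 91 left.
November 1953 has 30 days: 91 − 30 = 61 left.
December 1953 has 31 days: 61 − 31 = 30 left.
30 days into January 1954 → January 30, 1954.
Counting forward 188 days from January 30, 1954:
January has 31 days, so 31 − 30 = 1 day remains after January 30, 1954; 188 − 1 = 187 left.
February 1954 has 28 days (1954 is not a leap year): 187 − 28 = 159 left.
March 1954 has 31 days: 159 − 31 = 128 left.
April 1954 has 30 days: 128 − 30 = 98 left.
May 1954 has 31 days: 98 − 31 = 67 left.
June 1954 has 30 days: 67 − 30 = 37 left.
July 1954 has 31 days: 37 − 31 = 6 left.
6 days into August 1954 → August 6, 1954.
Going back 210 days from August 6, 1954:
Going back 6 days from August 6, 1954 reaches the end of the previous month; 210 − 6 = 204 left.
July 1954 has 31 days: 204 − 31 = 173 left.
June 1954 has 30 days: 173 − 30 = 143 left.
May 1954 has 31 days: 143 − 31 = 112 left.
April 1954 has 30 days: 112 − 30 = 82 left.
March 1954 has 31 days: 82 − 31 = 51 left.
February 1954 has 28 days (1954 is not a leap year): 51 − 28 = 23 left.
January 1954 has 31 days; 31 − 23 = 8 → January 8, 1954.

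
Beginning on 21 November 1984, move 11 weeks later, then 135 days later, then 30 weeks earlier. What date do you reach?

November 23, 1984

Advancing 11 weeks (= 77 days) from November 21, 1984:
November has 30 days, so 30 − 21 = 9 days remain after November 21, 1984; 77 − 9 = 68 left.
December 1984 has 31 days: 68 − 31 = 37 left.
January 1985 has 31 days: 37 − 31 = 6 left.
6 days into February 1985 → February 6, 1985.
Adding 135 days from February 6, 1985:
February has 28 days, so 28 − 6 = 22 days remain after February 6, 1985; 135 − 22 = 113 left.
March 1985 has 31 days: 113 − 31 = 82 left.
April 1985 has 30 days: 82 − 30 = 52 left.
May 1985 has 31 days: 52 − 31 = 21 left.
21 days into June 1985 → June 21, 1985.
Going back 30 weeks (= 210 days) from June 21, 1985:
Going back 21 days from June 21, 1985 reaches the end of the previous month; 210 − 21 = 189 left.
May 1985 has 31 days: 189 − 31 = 158 left.
April 1985 has 30 days: 158 − 30 = 128 left.
March 1985 has 31 days: 128 − 31 = 97 left.
February 1985 has 28 days (1985 is not a leap year): 97 − 28 = 69 left.
January 1985 has 31 days: 69 − 31 = 38 left.
December 1984 has 31 days: 38 − 31 = 7 left.
November 1984 has 30 days; 30 − 7 = 23 → November 23, 1984.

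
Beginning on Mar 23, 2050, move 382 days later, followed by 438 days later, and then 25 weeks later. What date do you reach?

Counting forward 382 days from March 23, 2050:
March has 31 days, so 31 − 23 = 8 days remain after March 23, 2050; 382 − 8 = 374 left.
April 2050 has 30 days: 374 − 30 = 344 left.
May 2050 has 31 days: 344 − 31 = 313 left.
June 2050 has 30 days: 313 − 30 = 283 left.
July 2050 has 31 days: 283 − 31 = 252 left.
August 2050 has 31 days: 252 − 31 = 221 left.
September 2050 has 30 days: 221 − 30 = 191 left.
October 2050 has 31 days: 191 − 31 = 160 left.
November 2050 has 30 days: 160 − 30 = 130 left.
December 2050 has 31 days: 130 − 31 = 99 left.
January 2051 has 31 days: 99 − 31 = 68 left.
February 2051 has 28 days (2051 is not a leap year): 68 − 28 = 40 left.
March 2051 has 31 days: 40 − 31 = 9 left.
9 days into April 2051 → April 9, 2051.
Counting forward 438 days from April 9, 2051:
April has 30 days, so 30 − 9 = 21 days remain after April 9, 2051; 438 − 21 = 417 left.
May 2051 has 31 days: 417 − 31 = 386 left.
June 2051 has 30 days: 386 − 30 = 356 left.
July 2051 has 31 days: 356 − 31 = 325 left.
August 2051 has 31 days: 325 − 31 = 294 left.
September 2051 has 30 days: 294 − 30 = 264 left.
October 2051 has 31 days: 264 − 31 = 233 left.
November 2051 has 30 days: 233 − 30 = 203 left.
December 2051 has 31 days: 203 − 31 = 172 left.
January 2052 has 31 days: 172 − 31 = 141 left.
February 2052 has 29 days (2052 is a leap year): 141 − 29 = 112 left.
March 2052 has 31 days: 112 − 31 = 81 left.
April 2052 has 30 days: 81 − 30 = 51 left.
May 2052 has 31 days: 51 − 31 = 20 left.
20 days into June 2052 → June 20, 2052.
Advancing 25 weeks (= 175 days) from June 20, 2052:
June has 30 days, so 30 − 20 = 10 days remain after June 20, 2052; 175 − 10 = 165 left.
July 2052 has 31 days: 165 − 31 = 134 left.
August 2052 has 31 days: 134 − 31 = 103 left.
September 2052 has 30 days: 103 − 30 = 73 left.
October 2052 has 31 days: 73 − 31 = 42 left.
November 2052 has 30 days: 42 − 30 = 12 left.
12 days into December 2052 → December 12, 2052.

December 12, 2052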